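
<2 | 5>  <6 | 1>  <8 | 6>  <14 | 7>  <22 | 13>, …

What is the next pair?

First component: each term is the sum of the two before it, so 2, 6, 8, 14, 22 → 36.
Second component: 5, 1, 6, 7, 13 → 20 (each term is the sum of the two before it).
Putting it together: <36 | 20>.

<36 | 20>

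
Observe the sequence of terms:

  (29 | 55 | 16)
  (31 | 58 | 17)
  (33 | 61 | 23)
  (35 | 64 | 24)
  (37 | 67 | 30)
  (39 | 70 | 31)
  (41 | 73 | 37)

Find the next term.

(43 | 76 | 38)

For the first coordinate, +2 each step: 29, 31, 33, 35, 37, 39, 41 → 43.
Second coordinate — +3 each step: 55, 58, 61, 64, 67, 70, 73 → 76.
Third coordinate: alternating steps +1, +6, +1, +6, …; 16, 17, 23, 24, 30, 31, 37 → 38.
Putting it together: (43 | 76 | 38).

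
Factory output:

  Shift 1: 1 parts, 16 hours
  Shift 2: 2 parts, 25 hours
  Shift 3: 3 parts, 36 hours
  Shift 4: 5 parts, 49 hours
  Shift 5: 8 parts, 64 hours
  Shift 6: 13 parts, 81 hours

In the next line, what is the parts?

21

Parts goes 1, 2, 3, 5, 8, 13 → 21 (each term is the sum of the two before it).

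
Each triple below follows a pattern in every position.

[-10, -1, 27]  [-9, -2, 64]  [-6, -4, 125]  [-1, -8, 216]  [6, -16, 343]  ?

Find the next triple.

First slot — differences are 1, 3, 5, … (increasing by 2 each time): -10, -9, -6, -1, 6 → 15.
Second slot: -1, -2, -4, -8, -16 → -32 (×2 each step).
Third slot: perfect cubes: 3³, 4³, 5³, …; 27, 64, 125, 216, 343 → 512.
Combining the parts gives [15, -32, 512].

[15, -32, 512]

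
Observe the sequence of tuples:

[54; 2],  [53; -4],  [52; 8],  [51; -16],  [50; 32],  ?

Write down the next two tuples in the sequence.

[49; -64], [48; 128]

First part: 54, 53, 52, 51, 50 → 49 → 48 (−1 each step).
Second part goes 2, -4, 8, -16, 32 → -64 → 128 (×(-2) each step).
Putting the parts together: [49; -64] and then [48; 128].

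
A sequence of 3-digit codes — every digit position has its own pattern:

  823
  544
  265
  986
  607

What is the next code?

328

First digit: 8, 5, 2, 9, 6 → 3 (−3 each step, mod 10).
Second digit: +2 each step, mod 10, so 2, 4, 6, 8, 0 → 2.
Third digit goes 3, 4, 5, 6, 7 → 8 (+1 each step, mod 10).
So the next code is 328.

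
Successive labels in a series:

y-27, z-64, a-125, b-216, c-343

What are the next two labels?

Letter: letters move forward 1 place in the alphabet, wrapping Z→A, so y, z, a, b, c → d → e.
Second component — perfect cubes: 3³, 4³, 5³, …: 27, 64, 125, 216, 343 → 512 → 729.
Putting the parts together: d-512 and then e-729.

d-512, e-729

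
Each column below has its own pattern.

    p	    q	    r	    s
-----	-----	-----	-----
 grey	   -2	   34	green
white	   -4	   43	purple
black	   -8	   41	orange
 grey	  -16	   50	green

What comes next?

Column p — repeats grey → white → black: grey, white, black, grey → white.
Column q: ×2 each step; -2, -4, -8, -16 → -32.
Column r: 34, 43, 41, 50 → 48 (alternating steps +9, −2, +9, −2, …).
Column s: green, purple, orange, green → purple (repeats green → purple → orange).
Combining the parts gives white  -32  48  purple.

white  -32  48  purple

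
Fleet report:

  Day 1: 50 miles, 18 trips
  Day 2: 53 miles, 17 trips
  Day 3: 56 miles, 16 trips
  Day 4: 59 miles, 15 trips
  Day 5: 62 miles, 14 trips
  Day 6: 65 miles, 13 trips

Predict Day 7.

68 miles, 12 trips

Miles: +3 each step; 50, 53, 56, 59, 62, 65 → 68.
Trips: −1 each step, so 18, 17, 16, 15, 14, 13 → 12.
Putting it together: 68 miles, 12 trips.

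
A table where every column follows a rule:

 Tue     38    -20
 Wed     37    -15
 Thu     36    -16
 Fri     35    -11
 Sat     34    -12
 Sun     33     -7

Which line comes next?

Day — runs through the weekdays Mon→Sun: Tue, Wed, Thu, Fri, Sat, Sun → Mon.
Second component: 38, 37, 36, 35, 34, 33 → 32 (−1 each step).
Third component — alternating steps +5, −1, +5, −1, …: -20, -15, -16, -11, -12, -7 → -8.
So the next line is Mon  32  -8.

Mon  32  -8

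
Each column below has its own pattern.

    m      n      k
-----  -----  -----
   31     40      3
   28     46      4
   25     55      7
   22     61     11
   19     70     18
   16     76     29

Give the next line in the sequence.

Column m: 31, 28, 25, 22, 19, 16 → 13 (−3 each step).
Column n — alternating steps +6, +9, +6, +9, …: 40, 46, 55, 61, 70, 76 → 85.
Column k: each term is the sum of the two before it, so 3, 4, 7, 11, 18, 29 → 47.
So the next line is 13  85  47.

13  85  47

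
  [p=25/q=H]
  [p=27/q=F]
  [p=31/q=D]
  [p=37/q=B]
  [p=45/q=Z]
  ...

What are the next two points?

[p=55/q=X], [p=67/q=V]

P goes 25, 27, 31, 37, 45 → 55 → 67 (differences are 2, 4, 6, … (increasing by 2 each time)).
Q — letters move back 2 places in the alphabet, wrapping A→Z: H, F, D, B, Z → X → V.
So the next two points are [p=55/q=X] and [p=67/q=V].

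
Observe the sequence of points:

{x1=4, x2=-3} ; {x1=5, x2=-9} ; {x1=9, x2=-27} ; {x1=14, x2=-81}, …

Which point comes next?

X1: each term is the sum of the two before it; 4, 5, 9, 14 → 23.
X2: ×3 each step, so -3, -9, -27, -81 → -243.
Combining the parts gives {x1=23, x2=-243}.

{x1=23, x2=-243}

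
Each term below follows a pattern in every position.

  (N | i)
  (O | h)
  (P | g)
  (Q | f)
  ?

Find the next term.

(R | e)

First letter: letters move forward 1 place in the alphabet; N, O, P, Q → R.
Second letter: i, h, g, f → e (letters move back 1 place in the alphabet).
Putting it together: (R | e).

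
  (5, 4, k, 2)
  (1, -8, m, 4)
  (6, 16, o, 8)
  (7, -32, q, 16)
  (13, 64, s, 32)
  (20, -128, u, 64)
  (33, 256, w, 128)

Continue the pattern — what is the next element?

First entry — each term is the sum of the two before it: 5, 1, 6, 7, 13, 20, 33 → 53.
Second entry goes 4, -8, 16, -32, 64, -128, 256 → -512 (×(-2) each step).
Letter: letters move forward 2 places in the alphabet, so k, m, o, q, s, u, w → y.
Fourth entry: ×2 each step; 2, 4, 8, 16, 32, 64, 128 → 256.
So the next element is (53, -512, y, 256).

(53, -512, y, 256)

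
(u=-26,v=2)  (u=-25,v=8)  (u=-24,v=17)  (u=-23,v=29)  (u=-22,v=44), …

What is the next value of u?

U: +1 each step; -26, -25, -24, -23, -22 → -21.

-21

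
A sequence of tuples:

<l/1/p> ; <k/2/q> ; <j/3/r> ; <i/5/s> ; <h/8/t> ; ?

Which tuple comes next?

<g/13/u>

For the first letter, letters move back 1 place in the alphabet: l, k, j, i, h → g.
Second coordinate: each term is the sum of the two before it, so 1, 2, 3, 5, 8 → 13.
Second letter: letters move forward 1 place in the alphabet; p, q, r, s, t → u.
Combining the parts gives <g/13/u>.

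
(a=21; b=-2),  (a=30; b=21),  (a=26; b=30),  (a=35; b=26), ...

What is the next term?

(a=31; b=35)

A: alternating steps +9, −4, +9, −4, …; 21, 30, 26, 35 → 31.
B — always the previous value of the a: -2, 21, 30, 26 → 35.
Combining the parts gives (a=31; b=35).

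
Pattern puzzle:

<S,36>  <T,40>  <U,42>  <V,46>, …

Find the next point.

<W,48>

Letter: letters move forward 1 place in the alphabet, so S, T, U, V → W.
Second part — alternating steps +4, +2, +4, +2, …: 36, 40, 42, 46 → 48.
So the next point is <W,48>.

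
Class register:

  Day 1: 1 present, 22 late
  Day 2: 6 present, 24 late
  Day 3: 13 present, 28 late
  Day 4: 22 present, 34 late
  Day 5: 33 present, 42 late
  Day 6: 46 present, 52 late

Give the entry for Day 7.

61 present, 64 late

For the present, differences are 5, 7, 9, … (increasing by 2 each time): 1, 6, 13, 22, 33, 46 → 61.
Late: differences are 2, 4, 6, … (increasing by 2 each time), so 22, 24, 28, 34, 42, 52 → 64.
So the next line is 61 present, 64 late.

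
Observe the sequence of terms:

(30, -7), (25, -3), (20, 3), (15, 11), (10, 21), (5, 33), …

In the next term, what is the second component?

47

First component: 30, 25, 20, 15, 10, 5 → 0 (−5 each step).
Second component: differences are 4, 6, 8, … (increasing by 2 each time); -7, -3, 3, 11, 21, 33 → 47.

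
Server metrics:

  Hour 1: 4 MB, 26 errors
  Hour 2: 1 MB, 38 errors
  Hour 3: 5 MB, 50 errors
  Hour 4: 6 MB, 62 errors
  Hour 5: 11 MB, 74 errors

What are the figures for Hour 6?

17 MB, 86 errors

MB goes 4, 1, 5, 6, 11 → 17 (each term is the sum of the two before it).
Errors — +12 each step: 26, 38, 50, 62, 74 → 86.
So the next line is 17 MB, 86 errors.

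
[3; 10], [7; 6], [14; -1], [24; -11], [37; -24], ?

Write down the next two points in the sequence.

[53; -40], [72; -59]

First value: 3, 7, 14, 24, 37 → 53 → 72 (differences are 4, 7, 10, … (increasing by 3 each time)).
Second value: together with the first value always sums to 13; 10, 6, -1, -11, -24 → -40 → -59.
Putting the parts together: [53; -40] and then [72; -59].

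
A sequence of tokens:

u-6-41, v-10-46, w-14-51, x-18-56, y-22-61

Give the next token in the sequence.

z-26-66

Letter: u, v, w, x, y → z (letters move forward 1 place in the alphabet).
Second component: +4 each step, so 6, 10, 14, 18, 22 → 26.
Third component: 41, 46, 51, 56, 61 → 66 (+5 each step).
So the next token is z-26-66.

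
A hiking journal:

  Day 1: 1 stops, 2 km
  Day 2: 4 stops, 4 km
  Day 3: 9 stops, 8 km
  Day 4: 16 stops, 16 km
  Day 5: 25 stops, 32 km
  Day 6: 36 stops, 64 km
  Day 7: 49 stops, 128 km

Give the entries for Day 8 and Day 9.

For the stops, perfect squares: 1², 2², 3², …: 1, 4, 9, 16, 25, 36, 49 → 64 → 81.
Km: ×2 each step, so 2, 4, 8, 16, 32, 64, 128 → 256 → 512.
So the next two rows are 64 stops, 256 km and 81 stops, 512 km.

64 stops, 256 km; 81 stops, 512 km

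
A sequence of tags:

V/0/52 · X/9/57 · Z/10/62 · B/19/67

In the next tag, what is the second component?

Second component: alternating steps +9, +1, +9, +1, …, so 0, 9, 10, 19 → 20.

20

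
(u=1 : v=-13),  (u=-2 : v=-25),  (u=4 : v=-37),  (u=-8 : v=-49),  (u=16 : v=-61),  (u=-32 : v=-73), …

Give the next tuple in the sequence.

(u=64 : v=-85)

U goes 1, -2, 4, -8, 16, -32 → 64 (×(-2) each step).
For the v, −12 each step: -13, -25, -37, -49, -61, -73 → -85.
Combining the parts gives (u=64 : v=-85).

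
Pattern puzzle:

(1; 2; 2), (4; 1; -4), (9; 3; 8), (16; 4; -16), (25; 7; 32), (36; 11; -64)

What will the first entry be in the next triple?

49

First entry goes 1, 4, 9, 16, 25, 36 → 49 (perfect squares: 1², 2², 3², …).
Second entry goes 2, 1, 3, 4, 7, 11 → 18 (each term is the sum of the two before it).
For the third entry, ×(-2) each step: 2, -4, 8, -16, 32, -64 → 128.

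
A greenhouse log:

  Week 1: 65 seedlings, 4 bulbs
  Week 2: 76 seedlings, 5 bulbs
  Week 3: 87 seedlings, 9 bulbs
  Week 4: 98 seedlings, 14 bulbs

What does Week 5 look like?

109 seedlings, 23 bulbs

For the seedlings, +11 each step: 65, 76, 87, 98 → 109.
Bulbs — each term is the sum of the two before it: 4, 5, 9, 14 → 23.
Combining the parts gives 109 seedlings, 23 bulbs.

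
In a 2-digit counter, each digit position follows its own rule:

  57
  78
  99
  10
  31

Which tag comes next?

52

First digit goes 5, 7, 9, 1, 3 → 5 (+2 each step, mod 10).
For the second digit, +1 each step, mod 10: 7, 8, 9, 0, 1 → 2.
So the next tag is 52.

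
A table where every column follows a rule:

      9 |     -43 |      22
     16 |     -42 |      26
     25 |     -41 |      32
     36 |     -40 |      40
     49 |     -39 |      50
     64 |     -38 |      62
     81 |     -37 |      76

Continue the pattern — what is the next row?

100  -36  92

First component: perfect squares: 3², 4², 5², …; 9, 16, 25, 36, 49, 64, 81 → 100.
Second component: +1 each step, so -43, -42, -41, -40, -39, -38, -37 → -36.
Third component: differences are 4, 6, 8, … (increasing by 2 each time); 22, 26, 32, 40, 50, 62, 76 → 92.
Combining the parts gives 100  -36  92.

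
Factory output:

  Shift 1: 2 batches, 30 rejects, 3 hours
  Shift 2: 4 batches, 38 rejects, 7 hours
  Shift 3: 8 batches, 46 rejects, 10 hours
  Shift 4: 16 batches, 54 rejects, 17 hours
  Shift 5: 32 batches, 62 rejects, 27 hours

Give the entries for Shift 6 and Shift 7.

64 batches, 70 rejects, 44 hours; 128 batches, 78 rejects, 71 hours

Batches goes 2, 4, 8, 16, 32 → 64 → 128 (×2 each step).
For the rejects, +8 each step: 30, 38, 46, 54, 62 → 70 → 78.
Hours: 3, 7, 10, 17, 27 → 44 → 71 (each term is the sum of the two before it).
Putting the parts together: 64 batches, 70 rejects, 44 hours and then 128 batches, 78 rejects, 71 hours.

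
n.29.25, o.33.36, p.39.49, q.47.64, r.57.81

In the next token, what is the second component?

Letter — letters move forward 1 place in the alphabet: n, o, p, q, r → s.
Second component — differences are 4, 6, 8, … (increasing by 2 each time): 29, 33, 39, 47, 57 → 69.
Third component: perfect squares: 5², 6², 7², …, so 25, 36, 49, 64, 81 → 100.

69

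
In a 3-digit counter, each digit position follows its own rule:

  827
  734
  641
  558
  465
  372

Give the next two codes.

289 then 196

First digit: −1 each step, mod 10; 8, 7, 6, 5, 4, 3 → 2 → 1.
Second digit goes 2, 3, 4, 5, 6, 7 → 8 → 9 (+1 each step, mod 10).
Third digit — −3 each step, mod 10: 7, 4, 1, 8, 5, 2 → 9 → 6.
So the next two codes are 289 and 196.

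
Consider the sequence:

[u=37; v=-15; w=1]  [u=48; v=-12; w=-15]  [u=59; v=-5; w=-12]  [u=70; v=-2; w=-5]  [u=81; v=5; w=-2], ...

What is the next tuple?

[u=92; v=8; w=5]

U: 37, 48, 59, 70, 81 → 92 (+11 each step).
For the v, alternating steps +3, +7, +3, +7, …: -15, -12, -5, -2, 5 → 8.
W — always the previous value of the v: 1, -15, -12, -5, -2 → 5.
So the next tuple is [u=92; v=8; w=5].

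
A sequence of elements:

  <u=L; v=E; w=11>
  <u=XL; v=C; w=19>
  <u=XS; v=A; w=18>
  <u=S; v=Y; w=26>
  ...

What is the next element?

<u=M; v=W; w=25>

For the u, runs through clothing sizes XS→XL: L, XL, XS, S → M.
V: E, C, A, Y → W (letters move back 2 places in the alphabet, wrapping A→Z).
W — alternating steps +8, −1, +8, −1, …: 11, 19, 18, 26 → 25.
So the next element is <u=M; v=W; w=25>.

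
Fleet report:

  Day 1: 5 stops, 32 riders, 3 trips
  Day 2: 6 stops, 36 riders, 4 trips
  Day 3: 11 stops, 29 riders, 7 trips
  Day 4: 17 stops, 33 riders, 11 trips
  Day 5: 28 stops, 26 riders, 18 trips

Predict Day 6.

45 stops, 30 riders, 29 trips

For the stops, each term is the sum of the two before it: 5, 6, 11, 17, 28 → 45.
Riders: alternating steps +4, −7, +4, −7, …, so 32, 36, 29, 33, 26 → 30.
For the trips, each term is the sum of the two before it: 3, 4, 7, 11, 18 → 29.
So the next line is 45 stops, 30 riders, 29 trips.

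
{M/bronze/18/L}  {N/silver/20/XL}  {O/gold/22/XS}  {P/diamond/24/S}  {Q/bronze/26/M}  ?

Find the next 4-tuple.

Letter goes M, N, O, P, Q → R (letters move forward 1 place in the alphabet).
Rank goes bronze, silver, gold, diamond, bronze → silver (repeats bronze → silver → gold → diamond).
Third part: +2 each step; 18, 20, 22, 24, 26 → 28.
Size: L, XL, XS, S, M → L (runs through clothing sizes XS→XL).
Putting it together: {R/silver/28/L}.

{R/silver/28/L}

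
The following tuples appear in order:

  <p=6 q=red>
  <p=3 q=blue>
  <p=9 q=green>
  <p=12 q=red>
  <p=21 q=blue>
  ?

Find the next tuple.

<p=33 q=green>

For the p, each term is the sum of the two before it: 6, 3, 9, 12, 21 → 33.
For the q, repeats red → blue → green: red, blue, green, red, blue → green.
Combining the parts gives <p=33 q=green>.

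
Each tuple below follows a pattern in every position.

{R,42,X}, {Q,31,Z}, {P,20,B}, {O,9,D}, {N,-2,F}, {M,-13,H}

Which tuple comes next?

{L,-24,J}

For the first letter, letters move back 1 place in the alphabet: R, Q, P, O, N, M → L.
Second component: −11 each step; 42, 31, 20, 9, -2, -13 → -24.
Second letter: letters move forward 2 places in the alphabet, wrapping Z→A; X, Z, B, D, F, H → J.
Combining the parts gives {L,-24,J}.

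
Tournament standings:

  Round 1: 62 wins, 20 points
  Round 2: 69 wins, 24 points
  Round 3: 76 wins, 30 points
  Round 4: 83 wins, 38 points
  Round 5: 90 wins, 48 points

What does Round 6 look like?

97 wins, 60 points

Wins: 62, 69, 76, 83, 90 → 97 (+7 each step).
For the points, differences are 4, 6, 8, … (increasing by 2 each time): 20, 24, 30, 38, 48 → 60.
Putting it together: 97 wins, 60 points.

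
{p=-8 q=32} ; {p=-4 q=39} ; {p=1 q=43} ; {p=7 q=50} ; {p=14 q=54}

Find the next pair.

P: differences are 4, 5, 6, … (increasing by 1 each time), so -8, -4, 1, 7, 14 → 22.
Q — alternating steps +7, +4, +7, +4, …: 32, 39, 43, 50, 54 → 61.
Combining the parts gives {p=22 q=61}.

{p=22 q=61}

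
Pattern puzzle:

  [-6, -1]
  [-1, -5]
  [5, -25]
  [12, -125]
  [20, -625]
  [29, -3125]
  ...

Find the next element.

[39, -15625]

First entry: differences are 5, 6, 7, … (increasing by 1 each time), so -6, -1, 5, 12, 20, 29 → 39.
Second entry: ×5 each step, so -1, -5, -25, -125, -625, -3125 → -15625.
Putting it together: [39, -15625].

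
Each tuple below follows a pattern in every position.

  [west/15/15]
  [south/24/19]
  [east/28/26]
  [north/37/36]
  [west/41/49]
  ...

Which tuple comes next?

[south/50/65]

Direction: repeats west → south → east → north, so west, south, east, north, west → south.
Second slot: alternating steps +9, +4, +9, +4, …; 15, 24, 28, 37, 41 → 50.
For the third slot, differences are 4, 7, 10, … (increasing by 3 each time): 15, 19, 26, 36, 49 → 65.
Combining the parts gives [south/50/65].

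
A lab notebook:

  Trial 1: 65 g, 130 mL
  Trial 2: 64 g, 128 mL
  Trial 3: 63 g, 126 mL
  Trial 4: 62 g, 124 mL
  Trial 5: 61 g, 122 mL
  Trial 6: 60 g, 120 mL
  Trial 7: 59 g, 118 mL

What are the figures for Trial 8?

G: −1 each step, so 65, 64, 63, 62, 61, 60, 59 → 58.
ML — always 2 × the g: 130, 128, 126, 124, 122, 120, 118 → 116.
Combining the parts gives 58 g, 116 mL.

58 g, 116 mL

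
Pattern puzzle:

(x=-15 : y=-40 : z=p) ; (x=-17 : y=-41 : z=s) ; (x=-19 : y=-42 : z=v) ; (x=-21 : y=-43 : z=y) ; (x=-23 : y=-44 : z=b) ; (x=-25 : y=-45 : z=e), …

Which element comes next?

X: −2 each step; -15, -17, -19, -21, -23, -25 → -27.
Y: −1 each step; -40, -41, -42, -43, -44, -45 → -46.
Z: p, s, v, y, b, e → h (letters move forward 3 places in the alphabet, wrapping Z→A).
So the next element is (x=-27 : y=-46 : z=h).

(x=-27 : y=-46 : z=h)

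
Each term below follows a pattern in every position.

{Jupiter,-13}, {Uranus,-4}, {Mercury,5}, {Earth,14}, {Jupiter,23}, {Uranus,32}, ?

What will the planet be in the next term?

Planet: repeats Jupiter → Uranus → Mercury → Earth; Jupiter, Uranus, Mercury, Earth, Jupiter, Uranus → Mercury.

Mercury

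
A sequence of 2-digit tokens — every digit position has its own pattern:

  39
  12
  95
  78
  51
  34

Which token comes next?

First digit: −2 each step, mod 10, so 3, 1, 9, 7, 5, 3 → 1.
Second digit: +3 each step, mod 10, so 9, 2, 5, 8, 1, 4 → 7.
So the next token is 17.

17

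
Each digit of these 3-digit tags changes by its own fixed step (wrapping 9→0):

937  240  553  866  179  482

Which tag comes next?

First digit: +3 each step, mod 10, so 9, 2, 5, 8, 1, 4 → 7.
Second digit: +1 each step, mod 10; 3, 4, 5, 6, 7, 8 → 9.
Third digit: 7, 0, 3, 6, 9, 2 → 5 (+3 each step, mod 10).
Combining the parts gives 795.

795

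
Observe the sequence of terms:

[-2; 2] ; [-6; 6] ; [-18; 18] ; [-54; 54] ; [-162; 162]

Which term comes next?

[-486; 486]

First part: -2, -6, -18, -54, -162 → -486 (×3 each step).
Second part: 2, 6, 18, 54, 162 → 486 (always the negative of the first part).
Combining the parts gives [-486; 486].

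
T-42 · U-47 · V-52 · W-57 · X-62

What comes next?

Y-67

Letter: letters move forward 1 place in the alphabet, so T, U, V, W, X → Y.
Second component — +5 each step: 42, 47, 52, 57, 62 → 67.
Combining the parts gives Y-67.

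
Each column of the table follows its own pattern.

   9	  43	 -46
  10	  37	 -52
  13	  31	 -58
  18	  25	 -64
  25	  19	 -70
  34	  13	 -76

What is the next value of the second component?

7

First component goes 9, 10, 13, 18, 25, 34 → 45 (differences are 1, 3, 5, … (increasing by 2 each time)).
Second component goes 43, 37, 31, 25, 19, 13 → 7 (−6 each step).
Third component goes -46, -52, -58, -64, -70, -76 → -82 (−6 each step).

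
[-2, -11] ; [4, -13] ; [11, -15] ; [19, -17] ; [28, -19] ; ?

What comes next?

[38, -21]

For the first component, differences are 6, 7, 8, … (increasing by 1 each time): -2, 4, 11, 19, 28 → 38.
Second component: −2 each step, so -11, -13, -15, -17, -19 → -21.
So the next pair is [38, -21].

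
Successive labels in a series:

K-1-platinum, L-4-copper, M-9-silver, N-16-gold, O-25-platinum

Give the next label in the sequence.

Letter — letters move forward 1 place in the alphabet: K, L, M, N, O → P.
Second component: perfect squares: 1², 2², 3², …; 1, 4, 9, 16, 25 → 36.
For the metal, repeats platinum → copper → silver → gold: platinum, copper, silver, gold, platinum → copper.
Putting it together: P-36-copper.

P-36-copper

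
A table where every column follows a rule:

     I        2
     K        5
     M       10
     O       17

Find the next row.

Q  26

Letter goes I, K, M, O → Q (letters move forward 2 places in the alphabet).
For the second component, differences are 3, 5, 7, … (increasing by 2 each time): 2, 5, 10, 17 → 26.
Combining the parts gives Q  26.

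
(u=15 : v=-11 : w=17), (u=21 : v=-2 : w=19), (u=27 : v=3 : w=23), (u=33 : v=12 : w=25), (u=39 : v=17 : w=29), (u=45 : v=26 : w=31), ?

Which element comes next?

(u=51 : v=31 : w=35)

U — +6 each step: 15, 21, 27, 33, 39, 45 → 51.
V — alternating steps +9, +5, +9, +5, …: -11, -2, 3, 12, 17, 26 → 31.
W goes 17, 19, 23, 25, 29, 31 → 35 (alternating steps +2, +4, +2, +4, …).
Putting it together: (u=51 : v=31 : w=35).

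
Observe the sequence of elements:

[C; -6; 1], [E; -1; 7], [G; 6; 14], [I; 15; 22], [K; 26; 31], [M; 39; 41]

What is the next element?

[O; 54; 52]

Letter: C, E, G, I, K, M → O (letters move forward 2 places in the alphabet).
Second value: differences are 5, 7, 9, … (increasing by 2 each time), so -6, -1, 6, 15, 26, 39 → 54.
Third value goes 1, 7, 14, 22, 31, 41 → 52 (differences are 6, 7, 8, … (increasing by 1 each time)).
Putting it together: [O; 54; 52].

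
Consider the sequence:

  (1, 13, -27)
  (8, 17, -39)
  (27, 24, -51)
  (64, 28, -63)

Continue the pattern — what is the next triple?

First entry: perfect cubes: 1³, 2³, 3³, …; 1, 8, 27, 64 → 125.
Second entry — alternating steps +4, +7, +4, +7, …: 13, 17, 24, 28 → 35.
Third entry: −12 each step, so -27, -39, -51, -63 → -75.
Combining the parts gives (125, 35, -75).

(125, 35, -75)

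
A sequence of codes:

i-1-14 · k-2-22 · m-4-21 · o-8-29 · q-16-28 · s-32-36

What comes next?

u-64-35

Letter: i, k, m, o, q, s → u (letters move forward 2 places in the alphabet).
Second component goes 1, 2, 4, 8, 16, 32 → 64 (×2 each step).
For the third component, alternating steps +8, −1, +8, −1, …: 14, 22, 21, 29, 28, 36 → 35.
Putting it together: u-64-35.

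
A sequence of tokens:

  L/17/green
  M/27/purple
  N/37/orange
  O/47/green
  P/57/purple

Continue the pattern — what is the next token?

For the letter, letters move forward 1 place in the alphabet: L, M, N, O, P → Q.
Second component: 17, 27, 37, 47, 57 → 67 (+10 each step).
Colour: repeats green → purple → orange, so green, purple, orange, green, purple → orange.
So the next token is Q/67/orange.

Q/67/orange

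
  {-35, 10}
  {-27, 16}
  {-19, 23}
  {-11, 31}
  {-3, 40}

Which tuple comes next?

First part — +8 each step: -35, -27, -19, -11, -3 → 5.
Second part: differences are 6, 7, 8, … (increasing by 1 each time), so 10, 16, 23, 31, 40 → 50.
Combining the parts gives {5, 50}.

{5, 50}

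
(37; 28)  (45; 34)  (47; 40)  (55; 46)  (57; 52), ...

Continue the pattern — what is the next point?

(65; 58)

First slot — alternating steps +8, +2, +8, +2, …: 37, 45, 47, 55, 57 → 65.
Second slot — +6 each step: 28, 34, 40, 46, 52 → 58.
Putting it together: (65; 58).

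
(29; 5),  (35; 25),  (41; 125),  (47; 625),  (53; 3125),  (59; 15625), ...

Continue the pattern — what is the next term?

(65; 78125)

First entry — +6 each step: 29, 35, 41, 47, 53, 59 → 65.
Second entry goes 5, 25, 125, 625, 3125, 15625 → 78125 (×5 each step).
Combining the parts gives (65; 78125).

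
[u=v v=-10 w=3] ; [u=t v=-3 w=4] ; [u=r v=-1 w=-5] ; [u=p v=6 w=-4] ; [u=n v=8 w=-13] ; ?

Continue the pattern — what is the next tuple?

U: v, t, r, p, n → l (letters move back 2 places in the alphabet).
V: alternating steps +7, +2, +7, +2, …, so -10, -3, -1, 6, 8 → 15.
W — alternating steps +1, −9, +1, −9, …: 3, 4, -5, -4, -13 → -12.
So the next tuple is [u=l v=15 w=-12].

[u=l v=15 w=-12]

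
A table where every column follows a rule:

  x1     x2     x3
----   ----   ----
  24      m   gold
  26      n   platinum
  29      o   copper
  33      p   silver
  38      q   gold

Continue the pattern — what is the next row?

44  r  platinum

Column x1: differences are 2, 3, 4, … (increasing by 1 each time), so 24, 26, 29, 33, 38 → 44.
Column x2: letters move forward 1 place in the alphabet; m, n, o, p, q → r.
Column x3: repeats gold → platinum → copper → silver; gold, platinum, copper, silver, gold → platinum.
Putting it together: 44  r  platinum.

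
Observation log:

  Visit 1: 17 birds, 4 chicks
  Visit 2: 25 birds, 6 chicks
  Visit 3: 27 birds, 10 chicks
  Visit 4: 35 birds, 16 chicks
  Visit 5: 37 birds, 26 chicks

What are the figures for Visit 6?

Birds — alternating steps +8, +2, +8, +2, …: 17, 25, 27, 35, 37 → 45.
For the chicks, each term is the sum of the two before it: 4, 6, 10, 16, 26 → 42.
Combining the parts gives 45 birds, 42 chicks.

45 birds, 42 chicks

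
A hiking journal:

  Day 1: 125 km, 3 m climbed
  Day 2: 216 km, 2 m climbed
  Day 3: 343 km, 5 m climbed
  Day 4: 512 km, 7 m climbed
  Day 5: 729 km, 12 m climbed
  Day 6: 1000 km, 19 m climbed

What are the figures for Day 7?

1331 km, 31 m climbed

Km goes 125, 216, 343, 512, 729, 1000 → 1331 (perfect cubes: 5³, 6³, 7³, …).
For the m climbed, each term is the sum of the two before it: 3, 2, 5, 7, 12, 19 → 31.
Combining the parts gives 1331 km, 31 m climbed.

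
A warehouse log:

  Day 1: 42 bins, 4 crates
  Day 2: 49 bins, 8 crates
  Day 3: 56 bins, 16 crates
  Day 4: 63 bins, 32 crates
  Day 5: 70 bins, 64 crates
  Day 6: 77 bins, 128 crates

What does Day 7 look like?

Bins goes 42, 49, 56, 63, 70, 77 → 84 (+7 each step).
For the crates, ×2 each step: 4, 8, 16, 32, 64, 128 → 256.
Putting it together: 84 bins, 256 crates.

84 bins, 256 crates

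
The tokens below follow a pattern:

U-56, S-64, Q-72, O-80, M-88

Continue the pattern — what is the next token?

Letter — letters move back 2 places in the alphabet: U, S, Q, O, M → K.
Second component: +8 each step, so 56, 64, 72, 80, 88 → 96.
Combining the parts gives K-96.

K-96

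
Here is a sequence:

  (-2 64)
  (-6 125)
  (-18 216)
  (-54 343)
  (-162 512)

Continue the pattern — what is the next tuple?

First part: ×3 each step, so -2, -6, -18, -54, -162 → -486.
Second part: perfect cubes: 4³, 5³, 6³, …; 64, 125, 216, 343, 512 → 729.
Combining the parts gives (-486 729).

(-486 729)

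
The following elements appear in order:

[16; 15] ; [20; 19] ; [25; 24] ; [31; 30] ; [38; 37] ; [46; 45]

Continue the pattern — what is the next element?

[55; 54]

First entry: differences are 4, 5, 6, … (increasing by 1 each time), so 16, 20, 25, 31, 38, 46 → 55.
Second entry goes 15, 19, 24, 30, 37, 45 → 54 (always 1 less than the first entry).
Putting it together: [55; 54].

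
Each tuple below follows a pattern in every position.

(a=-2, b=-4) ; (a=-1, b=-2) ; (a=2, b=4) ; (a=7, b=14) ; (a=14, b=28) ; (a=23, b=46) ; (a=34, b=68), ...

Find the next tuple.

(a=47, b=94)

A: differences are 1, 3, 5, … (increasing by 2 each time), so -2, -1, 2, 7, 14, 23, 34 → 47.
B: always 2 × the a; -4, -2, 4, 14, 28, 46, 68 → 94.
So the next tuple is (a=47, b=94).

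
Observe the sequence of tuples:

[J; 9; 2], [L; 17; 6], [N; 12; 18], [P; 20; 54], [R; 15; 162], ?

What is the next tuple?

Letter: letters move forward 2 places in the alphabet, so J, L, N, P, R → T.
Second coordinate: alternating steps +8, −5, +8, −5, …; 9, 17, 12, 20, 15 → 23.
Third coordinate: ×3 each step; 2, 6, 18, 54, 162 → 486.
So the next tuple is [T; 23; 486].

[T; 23; 486]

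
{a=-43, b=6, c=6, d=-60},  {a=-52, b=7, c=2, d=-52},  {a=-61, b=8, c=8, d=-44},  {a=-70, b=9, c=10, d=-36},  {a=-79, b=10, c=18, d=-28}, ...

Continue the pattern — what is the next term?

A: −9 each step, so -43, -52, -61, -70, -79 → -88.
For the b, +1 each step: 6, 7, 8, 9, 10 → 11.
For the c, each term is the sum of the two before it: 6, 2, 8, 10, 18 → 28.
For the d, +8 each step: -60, -52, -44, -36, -28 → -20.
Putting it together: {a=-88, b=11, c=28, d=-20}.

{a=-88, b=11, c=28, d=-20}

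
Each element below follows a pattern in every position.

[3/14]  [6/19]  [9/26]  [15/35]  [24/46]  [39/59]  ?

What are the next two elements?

[63/74], [102/91]

First coordinate: each term is the sum of the two before it, so 3, 6, 9, 15, 24, 39 → 63 → 102.
Second coordinate: differences are 5, 7, 9, … (increasing by 2 each time); 14, 19, 26, 35, 46, 59 → 74 → 91.
Putting the parts together: [63/74] and then [102/91].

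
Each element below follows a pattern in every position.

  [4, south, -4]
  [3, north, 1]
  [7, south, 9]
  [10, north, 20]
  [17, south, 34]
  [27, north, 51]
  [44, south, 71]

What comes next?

[71, north, 94]

For the first part, each term is the sum of the two before it: 4, 3, 7, 10, 17, 27, 44 → 71.
Direction: alternates south ↔ north; south, north, south, north, south, north, south → north.
For the third part, differences are 5, 8, 11, … (increasing by 3 each time): -4, 1, 9, 20, 34, 51, 71 → 94.
So the next element is [71, north, 94].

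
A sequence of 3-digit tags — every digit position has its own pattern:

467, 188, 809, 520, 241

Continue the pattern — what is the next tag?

First digit — −3 each step, mod 10: 4, 1, 8, 5, 2 → 9.
Second digit: +2 each step, mod 10; 6, 8, 0, 2, 4 → 6.
Third digit: +1 each step, mod 10, so 7, 8, 9, 0, 1 → 2.
Combining the parts gives 962.

962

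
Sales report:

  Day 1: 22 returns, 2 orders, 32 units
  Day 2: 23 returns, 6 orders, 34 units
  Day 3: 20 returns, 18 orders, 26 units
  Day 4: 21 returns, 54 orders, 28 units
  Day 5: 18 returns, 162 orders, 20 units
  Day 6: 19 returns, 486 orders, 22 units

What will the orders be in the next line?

1458

Orders: ×3 each step, so 2, 6, 18, 54, 162, 486 → 1458.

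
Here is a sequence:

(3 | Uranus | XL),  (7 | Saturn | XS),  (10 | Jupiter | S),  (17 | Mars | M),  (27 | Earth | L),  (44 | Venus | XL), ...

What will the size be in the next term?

XS

First entry: 3, 7, 10, 17, 27, 44 → 71 (each term is the sum of the two before it).
Planet: runs backward through the planets Mercury→Neptune; Uranus, Saturn, Jupiter, Mars, Earth, Venus → Mercury.
For the size, repeats XL → XS → S → M → L: XL, XS, S, M, L, XL → XS.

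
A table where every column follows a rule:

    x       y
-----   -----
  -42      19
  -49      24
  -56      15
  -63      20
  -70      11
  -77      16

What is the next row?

Column x: -42, -49, -56, -63, -70, -77 → -84 (−7 each step).
Column y: alternating steps +5, −9, +5, −9, …, so 19, 24, 15, 20, 11, 16 → 7.
Putting it together: -84  7.

-84  7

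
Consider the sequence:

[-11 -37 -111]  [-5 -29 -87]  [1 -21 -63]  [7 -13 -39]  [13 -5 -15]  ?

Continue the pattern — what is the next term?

[19 3 9]

First entry: +6 each step; -11, -5, 1, 7, 13 → 19.
Second entry goes -37, -29, -21, -13, -5 → 3 (+8 each step).
Third entry — always 3 × the second entry: -111, -87, -63, -39, -15 → 9.
So the next term is [19 3 9].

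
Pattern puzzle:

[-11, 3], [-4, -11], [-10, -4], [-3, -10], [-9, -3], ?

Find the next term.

First slot: alternating steps +7, −6, +7, −6, …; -11, -4, -10, -3, -9 → -2.
Second slot — always the previous value of the first slot: 3, -11, -4, -10, -3 → -9.
Putting it together: [-2, -9].

[-2, -9]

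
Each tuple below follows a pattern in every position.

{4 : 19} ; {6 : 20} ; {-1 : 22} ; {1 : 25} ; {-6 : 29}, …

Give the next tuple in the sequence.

{-4 : 34}

First entry: alternating steps +2, −7, +2, −7, …, so 4, 6, -1, 1, -6 → -4.
Second entry — differences are 1, 2, 3, … (increasing by 1 each time): 19, 20, 22, 25, 29 → 34.
Putting it together: {-4 : 34}.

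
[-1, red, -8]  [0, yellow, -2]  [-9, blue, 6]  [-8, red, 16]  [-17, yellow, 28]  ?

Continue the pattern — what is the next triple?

First value: alternating steps +1, −9, +1, −9, …; -1, 0, -9, -8, -17 → -16.
Colour: repeats red → yellow → blue, so red, yellow, blue, red, yellow → blue.
For the third value, differences are 6, 8, 10, … (increasing by 2 each time): -8, -2, 6, 16, 28 → 42.
So the next triple is [-16, blue, 42].

[-16, blue, 42]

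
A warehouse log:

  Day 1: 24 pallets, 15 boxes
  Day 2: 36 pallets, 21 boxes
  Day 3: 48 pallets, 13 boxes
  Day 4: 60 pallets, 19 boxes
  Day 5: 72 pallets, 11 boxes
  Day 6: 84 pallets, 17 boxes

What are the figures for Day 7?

96 pallets, 9 boxes

Pallets — +12 each step: 24, 36, 48, 60, 72, 84 → 96.
Boxes goes 15, 21, 13, 19, 11, 17 → 9 (alternating steps +6, −8, +6, −8, …).
Combining the parts gives 96 pallets, 9 boxes.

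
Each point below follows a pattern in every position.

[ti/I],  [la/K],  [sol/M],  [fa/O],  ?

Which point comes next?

[mi/Q]

Note: ti, la, sol, fa → mi (runs backward through the solfège scale do→ti).
Letter: I, K, M, O → Q (letters move forward 2 places in the alphabet).
Combining the parts gives [mi/Q].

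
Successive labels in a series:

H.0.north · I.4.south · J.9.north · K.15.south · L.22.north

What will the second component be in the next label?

Second component: differences are 4, 5, 6, … (increasing by 1 each time), so 0, 4, 9, 15, 22 → 30.

30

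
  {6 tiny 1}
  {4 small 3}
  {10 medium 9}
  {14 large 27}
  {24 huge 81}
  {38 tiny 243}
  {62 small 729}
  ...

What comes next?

{100 medium 2187}

First value: 6, 4, 10, 14, 24, 38, 62 → 100 (each term is the sum of the two before it).
Size: repeats tiny → small → medium → large → huge, so tiny, small, medium, large, huge, tiny, small → medium.
For the third value, ×3 each step: 1, 3, 9, 27, 81, 243, 729 → 2187.
So the next tuple is {100 medium 2187}.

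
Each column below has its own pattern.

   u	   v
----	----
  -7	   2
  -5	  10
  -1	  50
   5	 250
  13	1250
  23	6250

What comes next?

35  31250

Column u: differences are 2, 4, 6, … (increasing by 2 each time); -7, -5, -1, 5, 13, 23 → 35.
Column v — ×5 each step: 2, 10, 50, 250, 1250, 6250 → 31250.
Putting it together: 35  31250.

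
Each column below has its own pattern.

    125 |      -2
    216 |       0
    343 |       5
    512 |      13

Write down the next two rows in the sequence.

First component goes 125, 216, 343, 512 → 729 → 1000 (perfect cubes: 5³, 6³, 7³, …).
Second component: -2, 0, 5, 13 → 24 → 38 (differences are 2, 5, 8, … (increasing by 3 each time)).
Putting the parts together: 729  24 and then 1000  38.

729  24; 1000  38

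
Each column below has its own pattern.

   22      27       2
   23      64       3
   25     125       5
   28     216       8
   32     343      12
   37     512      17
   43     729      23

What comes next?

50  1000  30

First component: differences are 1, 2, 3, … (increasing by 1 each time); 22, 23, 25, 28, 32, 37, 43 → 50.
Second component — perfect cubes: 3³, 4³, 5³, …: 27, 64, 125, 216, 343, 512, 729 → 1000.
For the third component, differences are 1, 2, 3, … (increasing by 1 each time): 2, 3, 5, 8, 12, 17, 23 → 30.
Combining the parts gives 50  1000  30.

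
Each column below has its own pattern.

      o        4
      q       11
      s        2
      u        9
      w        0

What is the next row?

Letter: letters move forward 2 places in the alphabet, so o, q, s, u, w → y.
Second component goes 4, 11, 2, 9, 0 → 7 (alternating steps +7, −9, +7, −9, …).
Combining the parts gives y  7.

y  7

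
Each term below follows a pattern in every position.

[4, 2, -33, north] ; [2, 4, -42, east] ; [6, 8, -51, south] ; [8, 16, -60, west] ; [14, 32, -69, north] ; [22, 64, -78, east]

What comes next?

[36, 128, -87, south]

First entry — each term is the sum of the two before it: 4, 2, 6, 8, 14, 22 → 36.
Second entry goes 2, 4, 8, 16, 32, 64 → 128 (×2 each step).
For the third entry, −9 each step: -33, -42, -51, -60, -69, -78 → -87.
Direction — repeats north → east → south → west: north, east, south, west, north, east → south.
Putting it together: [36, 128, -87, south].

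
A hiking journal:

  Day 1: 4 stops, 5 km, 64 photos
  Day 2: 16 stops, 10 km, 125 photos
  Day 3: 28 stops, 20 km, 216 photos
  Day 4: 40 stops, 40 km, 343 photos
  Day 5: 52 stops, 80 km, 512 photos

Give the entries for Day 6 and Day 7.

For the stops, +12 each step: 4, 16, 28, 40, 52 → 64 → 76.
Km — ×2 each step: 5, 10, 20, 40, 80 → 160 → 320.
For the photos, perfect cubes: 4³, 5³, 6³, …: 64, 125, 216, 343, 512 → 729 → 1000.
Putting the parts together: 64 stops, 160 km, 729 photos and then 76 stops, 320 km, 1000 photos.

64 stops, 160 km, 729 photos; 76 stops, 320 km, 1000 photos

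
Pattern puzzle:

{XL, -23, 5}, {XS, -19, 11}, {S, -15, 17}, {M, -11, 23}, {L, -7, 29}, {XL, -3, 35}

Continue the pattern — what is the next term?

{XS, 1, 41}

Size: repeats XL → XS → S → M → L, so XL, XS, S, M, L, XL → XS.
Second component: -23, -19, -15, -11, -7, -3 → 1 (+4 each step).
Third component goes 5, 11, 17, 23, 29, 35 → 41 (+6 each step).
So the next term is {XS, 1, 41}.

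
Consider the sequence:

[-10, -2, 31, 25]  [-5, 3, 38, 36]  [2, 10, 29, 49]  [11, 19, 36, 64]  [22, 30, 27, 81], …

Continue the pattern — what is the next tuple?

First coordinate goes -10, -5, 2, 11, 22 → 35 (differences are 5, 7, 9, … (increasing by 2 each time)).
Second coordinate — differences are 5, 7, 9, … (increasing by 2 each time): -2, 3, 10, 19, 30 → 43.
Third coordinate: alternating steps +7, −9, +7, −9, …; 31, 38, 29, 36, 27 → 34.
Fourth coordinate — perfect squares: 5², 6², 7², …: 25, 36, 49, 64, 81 → 100.
So the next tuple is [35, 43, 34, 100].

[35, 43, 34, 100]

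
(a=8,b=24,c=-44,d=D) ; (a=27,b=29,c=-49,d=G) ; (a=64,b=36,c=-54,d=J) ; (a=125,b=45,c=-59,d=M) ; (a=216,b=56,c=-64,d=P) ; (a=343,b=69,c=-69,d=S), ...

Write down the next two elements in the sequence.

(a=512,b=84,c=-74,d=V), (a=729,b=101,c=-79,d=Y)

A: perfect cubes: 2³, 3³, 4³, …, so 8, 27, 64, 125, 216, 343 → 512 → 729.
B: differences are 5, 7, 9, … (increasing by 2 each time); 24, 29, 36, 45, 56, 69 → 84 → 101.
For the c, −5 each step: -44, -49, -54, -59, -64, -69 → -74 → -79.
D: letters move forward 3 places in the alphabet, so D, G, J, M, P, S → V → Y.
So the next two elements are (a=512,b=84,c=-74,d=V) and (a=729,b=101,c=-79,d=Y).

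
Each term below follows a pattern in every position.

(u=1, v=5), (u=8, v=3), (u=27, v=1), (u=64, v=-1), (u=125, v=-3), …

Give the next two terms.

(u=216, v=-5), (u=343, v=-7)

U: 1, 8, 27, 64, 125 → 216 → 343 (perfect cubes: 1³, 2³, 3³, …).
V: −2 each step, so 5, 3, 1, -1, -3 → -5 → -7.
Putting the parts together: (u=216, v=-5) and then (u=343, v=-7).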